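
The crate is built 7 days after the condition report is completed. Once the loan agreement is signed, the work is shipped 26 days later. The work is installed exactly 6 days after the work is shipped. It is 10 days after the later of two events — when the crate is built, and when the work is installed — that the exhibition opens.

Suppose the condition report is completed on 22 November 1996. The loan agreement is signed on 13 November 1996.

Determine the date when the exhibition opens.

The condition report is completed: Nov 22, 1996.
The crate is built: Nov 22, 1996 + 7 days = Nov 29, 1996.
The loan agreement is signed: Nov 13, 1996.
The work is shipped: Nov 13, 1996 + 26 days = Dec 9, 1996.
The work is installed: Dec 9, 1996 + 6 days = Dec 15, 1996.
Both prerequisites met — the crate is built (Nov 29, 1996), the work is installed (Dec 15, 1996); the later is Dec 15, 1996.
The exhibition opens: Dec 15, 1996 + 10 days = Dec 25, 1996.

25 December 1996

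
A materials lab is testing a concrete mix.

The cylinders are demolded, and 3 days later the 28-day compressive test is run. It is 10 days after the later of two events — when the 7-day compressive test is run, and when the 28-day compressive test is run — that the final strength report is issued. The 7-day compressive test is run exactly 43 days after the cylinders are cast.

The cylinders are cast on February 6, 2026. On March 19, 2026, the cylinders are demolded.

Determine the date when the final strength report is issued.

April 1, 2026

The cylinders are cast: Feb 6, 2026.
The 7-day compressive test is run: Feb 6, 2026 + 43 days = Mar 21, 2026.
The cylinders are demolded: Mar 19, 2026.
The 28-day compressive test is run: Mar 19, 2026 + 3 days = Mar 22, 2026.
Both prerequisites met — the 7-day compressive test is run (Mar 21, 2026), the 28-day compressive test is run (Mar 22, 2026); the later is Mar 22, 2026.
The final strength report is issued: Mar 22, 2026 + 10 days = Apr 1, 2026.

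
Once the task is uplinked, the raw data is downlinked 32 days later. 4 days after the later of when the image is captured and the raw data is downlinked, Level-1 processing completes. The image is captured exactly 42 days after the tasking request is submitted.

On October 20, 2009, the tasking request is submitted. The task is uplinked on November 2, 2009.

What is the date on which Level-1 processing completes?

December 8, 2009

The tasking request is submitted: Oct 20, 2009.
The image is captured: Oct 20, 2009 + 42 days = Dec 1, 2009.
The task is uplinked: Nov 2, 2009.
The raw data is downlinked: Nov 2, 2009 + 32 days = Dec 4, 2009.
Both prerequisites met — the image is captured (Dec 1, 2009), the raw data is downlinked (Dec 4, 2009); the later is Dec 4, 2009.
Level-1 processing completes: Dec 4, 2009 + 4 days = Dec 8, 2009.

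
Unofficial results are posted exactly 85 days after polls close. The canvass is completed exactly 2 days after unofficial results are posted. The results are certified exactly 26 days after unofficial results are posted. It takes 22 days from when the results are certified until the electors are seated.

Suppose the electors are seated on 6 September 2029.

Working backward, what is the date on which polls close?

The electors are seated: Sep 6, 2029.
The results are certified: Sep 6, 2029 − 22 days = Aug 15, 2029.
Unofficial results are posted: Aug 15, 2029 − 26 days = Jul 20, 2029.
Polls close: Jul 20, 2029 − 85 days = Apr 26, 2029.

26 April 2029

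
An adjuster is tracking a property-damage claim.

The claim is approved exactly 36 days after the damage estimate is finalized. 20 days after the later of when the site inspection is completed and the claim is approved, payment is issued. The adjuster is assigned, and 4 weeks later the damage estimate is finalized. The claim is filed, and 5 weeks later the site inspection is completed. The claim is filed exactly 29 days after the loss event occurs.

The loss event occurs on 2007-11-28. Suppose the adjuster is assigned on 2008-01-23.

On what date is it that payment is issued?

The loss event occurs: Nov 28, 2007.
The claim is filed: Nov 28, 2007 + 29 days = Dec 27, 2007.
The site inspection is completed: Dec 27, 2007 + 5 weeks = Jan 31, 2008.
The adjuster is assigned: Jan 23, 2008.
The damage estimate is finalized: Jan 23, 2008 + 4 weeks = Feb 20, 2008.
The claim is approved: Feb 20, 2008 + 36 days = Mar 27, 2008.
Both prerequisites met — the site inspection is completed (Jan 31, 2008), the claim is approved (Mar 27, 2008); the later is Mar 27, 2008.
Payment is issued: Mar 27, 2008 + 20 days = Apr 16, 2008.

2008-04-16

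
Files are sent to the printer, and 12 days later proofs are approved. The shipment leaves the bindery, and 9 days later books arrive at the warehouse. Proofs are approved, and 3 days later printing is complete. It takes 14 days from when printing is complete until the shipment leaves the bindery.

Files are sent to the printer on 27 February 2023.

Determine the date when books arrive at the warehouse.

Files are sent to the printer: Feb 27, 2023.
Proofs are approved: Feb 27, 2023 + 12 days = Mar 11, 2023.
Printing is complete: Mar 11, 2023 + 3 days = Mar 14, 2023.
The shipment leaves the bindery: Mar 14, 2023 + 14 days = Mar 28, 2023.
Books arrive at the warehouse: Mar 28, 2023 + 9 days = Apr 6, 2023.

6 April 2023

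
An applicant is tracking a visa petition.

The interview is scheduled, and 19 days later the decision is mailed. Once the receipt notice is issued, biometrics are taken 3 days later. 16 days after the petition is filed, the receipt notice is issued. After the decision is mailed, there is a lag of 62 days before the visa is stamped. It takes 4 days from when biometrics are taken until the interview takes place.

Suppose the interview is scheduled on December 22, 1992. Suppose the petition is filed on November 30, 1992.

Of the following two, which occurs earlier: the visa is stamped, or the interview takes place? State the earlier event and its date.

The interview takes place — December 23, 1992

The interview is scheduled: Dec 22, 1992.
The decision is mailed: Dec 22, 1992 + 19 days = Jan 10, 1993.
The visa is stamped: Jan 10, 1993 + 62 days = Mar 13, 1993.
The petition is filed: Nov 30, 1992.
The receipt notice is issued: Nov 30, 1992 + 16 days = Dec 16, 1992.
Biometrics are taken: Dec 16, 1992 + 3 days = Dec 19, 1992.
The interview takes place: Dec 19, 1992 + 4 days = Dec 23, 1992.
Comparing: the visa is stamped on Mar 13, 1993 vs the interview takes place on Dec 23, 1992. Earlier: the interview takes place.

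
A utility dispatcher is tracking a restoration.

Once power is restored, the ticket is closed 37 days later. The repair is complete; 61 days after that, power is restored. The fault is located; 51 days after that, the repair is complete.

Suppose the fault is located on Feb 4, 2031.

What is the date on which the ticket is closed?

The fault is located: Feb 4, 2031.
The repair is complete: Feb 4, 2031 + 51 days = Mar 27, 2031.
Power is restored: Mar 27, 2031 + 61 days = May 27, 2031.
The ticket is closed: May 27, 2031 + 37 days = Jul 3, 2031.

Jul 3, 2031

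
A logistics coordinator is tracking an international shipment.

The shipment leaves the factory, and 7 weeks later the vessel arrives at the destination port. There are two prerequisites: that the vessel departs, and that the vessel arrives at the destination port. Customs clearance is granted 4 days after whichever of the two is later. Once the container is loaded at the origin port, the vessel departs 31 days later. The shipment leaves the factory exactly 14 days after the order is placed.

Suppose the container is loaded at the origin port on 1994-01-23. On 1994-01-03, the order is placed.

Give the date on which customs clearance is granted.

The container is loaded at the origin port: Jan 23, 1994.
The vessel departs: Jan 23, 1994 + 31 days = Feb 23, 1994.
The order is placed: Jan 3, 1994.
The shipment leaves the factory: Jan 3, 1994 + 14 days = Jan 17, 1994.
The vessel arrives at the destination port: Jan 17, 1994 + 7 weeks = Mar 7, 1994.
Both prerequisites met — the vessel departs (Feb 23, 1994), the vessel arrives at the destination port (Mar 7, 1994); the later is Mar 7, 1994.
Customs clearance is granted: Mar 7, 1994 + 4 days = Mar 11, 1994.

1994-03-11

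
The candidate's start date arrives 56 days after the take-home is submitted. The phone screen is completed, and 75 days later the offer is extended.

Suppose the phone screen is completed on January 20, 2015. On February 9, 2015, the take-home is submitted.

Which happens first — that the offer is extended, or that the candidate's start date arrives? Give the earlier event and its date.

The phone screen is completed: Jan 20, 2015.
The offer is extended: Jan 20, 2015 + 75 days = Apr 5, 2015.
The take-home is submitted: Feb 9, 2015.
The candidate's start date arrives: Feb 9, 2015 + 56 days = Apr 6, 2015.
Comparing: the offer is extended on Apr 5, 2015 vs the candidate's start date arrives on Apr 6, 2015. Earlier: the offer is extended.

The offer is extended — April 5, 2015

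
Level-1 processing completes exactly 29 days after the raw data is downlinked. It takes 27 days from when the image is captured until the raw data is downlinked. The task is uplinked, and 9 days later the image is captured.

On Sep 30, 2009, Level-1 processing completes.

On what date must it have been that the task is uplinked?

Jul 27, 2009

Level-1 processing completes: Sep 30, 2009.
The raw data is downlinked: Sep 30, 2009 − 29 days = Sep 1, 2009.
The image is captured: Sep 1, 2009 − 27 days = Aug 5, 2009.
The task is uplinked: Aug 5, 2009 − 9 days = Jul 27, 2009.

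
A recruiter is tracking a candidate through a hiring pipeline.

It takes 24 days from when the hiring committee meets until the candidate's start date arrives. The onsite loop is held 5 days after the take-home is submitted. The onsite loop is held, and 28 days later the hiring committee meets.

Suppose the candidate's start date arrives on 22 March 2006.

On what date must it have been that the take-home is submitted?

The candidate's start date arrives: Mar 22, 2006.
The hiring committee meets: Mar 22, 2006 − 24 days = Feb 26, 2006.
The onsite loop is held: Feb 26, 2006 − 28 days = Jan 29, 2006.
The take-home is submitted: Jan 29, 2006 − 5 days = Jan 24, 2006.

24 January 2006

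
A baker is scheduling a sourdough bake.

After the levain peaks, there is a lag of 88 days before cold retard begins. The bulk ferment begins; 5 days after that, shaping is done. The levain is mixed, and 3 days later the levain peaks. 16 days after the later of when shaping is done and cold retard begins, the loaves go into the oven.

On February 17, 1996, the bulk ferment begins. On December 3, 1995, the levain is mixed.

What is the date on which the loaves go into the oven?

March 19, 1996

The bulk ferment begins: Feb 17, 1996.
Shaping is done: Feb 17, 1996 + 5 days = Feb 22, 1996.
The levain is mixed: Dec 3, 1995.
The levain peaks: Dec 3, 1995 + 3 days = Dec 6, 1995.
Cold retard begins: Dec 6, 1995 + 88 days = Mar 3, 1996.
Both prerequisites met — shaping is done (Feb 22, 1996), cold retard begins (Mar 3, 1996); the later is Mar 3, 1996.
The loaves go into the oven: Mar 3, 1996 + 16 days = Mar 19, 1996.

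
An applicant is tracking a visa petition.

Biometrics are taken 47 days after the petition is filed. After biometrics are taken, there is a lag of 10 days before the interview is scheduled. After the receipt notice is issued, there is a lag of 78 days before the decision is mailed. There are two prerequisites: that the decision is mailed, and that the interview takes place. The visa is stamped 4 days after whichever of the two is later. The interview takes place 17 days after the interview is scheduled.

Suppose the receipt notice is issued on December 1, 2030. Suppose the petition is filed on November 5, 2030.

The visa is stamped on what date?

The receipt notice is issued: Dec 1, 2030.
The decision is mailed: Dec 1, 2030 + 78 days = Feb 17, 2031.
The petition is filed: Nov 5, 2030.
Biometrics are taken: Nov 5, 2030 + 47 days = Dec 22, 2030.
The interview is scheduled: Dec 22, 2030 + 10 days = Jan 1, 2031.
The interview takes place: Jan 1, 2031 + 17 days = Jan 18, 2031.
Both prerequisites met — the decision is mailed (Feb 17, 2031), the interview takes place (Jan 18, 2031); the later is Feb 17, 2031.
The visa is stamped: Feb 17, 2031 + 4 days = Feb 21, 2031.

February 21, 2031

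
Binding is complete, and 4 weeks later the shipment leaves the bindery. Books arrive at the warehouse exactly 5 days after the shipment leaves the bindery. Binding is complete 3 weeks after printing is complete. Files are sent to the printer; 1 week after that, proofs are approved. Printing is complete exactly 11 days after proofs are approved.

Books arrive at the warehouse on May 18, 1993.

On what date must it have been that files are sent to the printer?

Books arrive at the warehouse: May 18, 1993.
The shipment leaves the bindery: May 18, 1993 − 5 days = May 13, 1993.
Binding is complete: May 13, 1993 − 4 weeks = Apr 15, 1993.
Printing is complete: Apr 15, 1993 − 3 weeks = Mar 25, 1993.
Proofs are approved: Mar 25, 1993 − 11 days = Mar 14, 1993.
Files are sent to the printer: Mar 14, 1993 − 1 week = Mar 7, 1993.

Mar 7, 1993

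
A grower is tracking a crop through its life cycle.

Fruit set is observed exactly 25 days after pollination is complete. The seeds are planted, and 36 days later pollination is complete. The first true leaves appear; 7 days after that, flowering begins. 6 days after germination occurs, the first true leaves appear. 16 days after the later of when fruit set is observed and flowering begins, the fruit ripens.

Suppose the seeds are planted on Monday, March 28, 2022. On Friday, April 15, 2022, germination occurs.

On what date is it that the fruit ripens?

The seeds are planted: Mar 28, 2022.
Pollination is complete: Mar 28, 2022 + 36 days = May 3, 2022.
Fruit set is observed: May 3, 2022 + 25 days = May 28, 2022.
Germination occurs: Apr 15, 2022.
The first true leaves appear: Apr 15, 2022 + 6 days = Apr 21, 2022.
Flowering begins: Apr 21, 2022 + 7 days = Apr 28, 2022.
Both prerequisites met — fruit set is observed (May 28, 2022), flowering begins (Apr 28, 2022); the later is May 28, 2022.
The fruit ripens: May 28, 2022 + 16 days = Jun 13, 2022.

Monday, June 13, 2022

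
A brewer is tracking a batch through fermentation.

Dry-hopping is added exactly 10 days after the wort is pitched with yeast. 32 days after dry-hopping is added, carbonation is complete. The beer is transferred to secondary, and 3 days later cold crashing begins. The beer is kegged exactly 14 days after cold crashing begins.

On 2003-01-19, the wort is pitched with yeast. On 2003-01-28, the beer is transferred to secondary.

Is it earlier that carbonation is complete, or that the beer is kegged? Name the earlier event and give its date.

The beer is kegged — 2003-02-14

The wort is pitched with yeast: Jan 19, 2003.
Dry-hopping is added: Jan 19, 2003 + 10 days = Jan 29, 2003.
Carbonation is complete: Jan 29, 2003 + 32 days = Mar 2, 2003.
The beer is transferred to secondary: Jan 28, 2003.
Cold crashing begins: Jan 28, 2003 + 3 days = Jan 31, 2003.
The beer is kegged: Jan 31, 2003 + 14 days = Feb 14, 2003.
Comparing: carbonation is complete on Mar 2, 2003 vs the beer is kegged on Feb 14, 2003. Earlier: the beer is kegged.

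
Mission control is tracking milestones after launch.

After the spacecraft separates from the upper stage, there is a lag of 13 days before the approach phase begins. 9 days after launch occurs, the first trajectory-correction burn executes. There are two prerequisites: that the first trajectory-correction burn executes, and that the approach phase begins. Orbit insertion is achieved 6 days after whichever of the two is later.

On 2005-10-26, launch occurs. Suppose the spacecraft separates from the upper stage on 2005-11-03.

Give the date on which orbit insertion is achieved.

Launch occurs: Oct 26, 2005.
The first trajectory-correction burn executes: Oct 26, 2005 + 9 days = Nov 4, 2005.
The spacecraft separates from the upper stage: Nov 3, 2005.
The approach phase begins: Nov 3, 2005 + 13 days = Nov 16, 2005.
Both prerequisites met — the first trajectory-correction burn executes (Nov 4, 2005), the approach phase begins (Nov 16, 2005); the later is Nov 16, 2005.
Orbit insertion is achieved: Nov 16, 2005 + 6 days = Nov 22, 2005.

2005-11-22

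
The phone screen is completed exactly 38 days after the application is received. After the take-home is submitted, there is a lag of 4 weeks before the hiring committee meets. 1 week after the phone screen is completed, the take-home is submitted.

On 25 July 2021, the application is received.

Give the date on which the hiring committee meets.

6 October 2021

The application is received: Jul 25, 2021.
The phone screen is completed: Jul 25, 2021 + 38 days = Sep 1, 2021.
The take-home is submitted: Sep 1, 2021 + 1 week = Sep 8, 2021.
The hiring committee meets: Sep 8, 2021 + 4 weeks = Oct 6, 2021.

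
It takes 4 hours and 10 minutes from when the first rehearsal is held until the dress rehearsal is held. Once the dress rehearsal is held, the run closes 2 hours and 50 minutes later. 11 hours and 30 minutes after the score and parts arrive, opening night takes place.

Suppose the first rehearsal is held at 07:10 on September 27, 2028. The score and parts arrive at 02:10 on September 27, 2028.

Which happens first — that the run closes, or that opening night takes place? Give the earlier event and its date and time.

Opening night takes place — 13:40 on September 27, 2028

The first rehearsal is held: 07:10 Sep 27, 2028.
The dress rehearsal is held: 07:10 Sep 27, 2028 + 4h10m = 11:20 Sep 27, 2028.
The run closes: 11:20 Sep 27, 2028 + 2h50m = 14:10 Sep 27, 2028.
The score and parts arrive: 02:10 Sep 27, 2028.
Opening night takes place: 02:10 Sep 27, 2028 + 11h30m = 13:40 Sep 27, 2028.
Comparing: the run closes at 14:10 Sep 27, 2028 vs opening night takes place at 13:40 Sep 27, 2028. Earlier: opening night takes place.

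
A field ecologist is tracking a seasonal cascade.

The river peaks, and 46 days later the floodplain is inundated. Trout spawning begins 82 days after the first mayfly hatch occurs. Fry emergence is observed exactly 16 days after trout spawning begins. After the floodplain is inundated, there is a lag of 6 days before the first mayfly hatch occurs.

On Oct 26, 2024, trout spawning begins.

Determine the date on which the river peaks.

Jun 14, 2024

Trout spawning begins: Oct 26, 2024.
The first mayfly hatch occurs: Oct 26, 2024 − 82 days = Aug 5, 2024.
The floodplain is inundated: Aug 5, 2024 − 6 days = Jul 30, 2024.
The river peaks: Jul 30, 2024 − 46 days = Jun 14, 2024.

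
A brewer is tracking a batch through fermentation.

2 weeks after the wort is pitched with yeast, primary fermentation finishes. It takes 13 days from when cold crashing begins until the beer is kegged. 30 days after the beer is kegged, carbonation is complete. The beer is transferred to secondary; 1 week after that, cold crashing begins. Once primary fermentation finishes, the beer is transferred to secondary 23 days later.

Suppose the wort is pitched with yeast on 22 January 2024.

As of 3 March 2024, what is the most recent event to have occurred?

The wort is pitched with yeast: Jan 22, 2024.
Primary fermentation finishes: Jan 22, 2024 + 2 weeks = Feb 5, 2024.
The beer is transferred to secondary: Feb 5, 2024 + 23 days = Feb 28, 2024.
Cold crashing begins: Feb 28, 2024 + 1 week = Mar 6, 2024.
The beer is kegged: Mar 6, 2024 + 13 days = Mar 19, 2024.
Carbonation is complete: Mar 19, 2024 + 30 days = Apr 18, 2024.
Mar 3, 2024 falls between when the beer is transferred to secondary (Feb 28, 2024) and when cold crashing begins (Mar 6, 2024).

The beer is transferred to secondary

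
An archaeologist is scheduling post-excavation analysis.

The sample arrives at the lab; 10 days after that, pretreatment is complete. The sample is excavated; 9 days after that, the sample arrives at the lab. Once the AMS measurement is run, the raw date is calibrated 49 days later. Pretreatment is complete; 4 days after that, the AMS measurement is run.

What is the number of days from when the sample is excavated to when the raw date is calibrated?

72 days

Causal path: the sample is excavated → the sample arrives at the lab → pretreatment is complete → the AMS measurement is run → the raw date is calibrated.
Total delay along the path: 9 + 10 + 4 + 49 = 72 days.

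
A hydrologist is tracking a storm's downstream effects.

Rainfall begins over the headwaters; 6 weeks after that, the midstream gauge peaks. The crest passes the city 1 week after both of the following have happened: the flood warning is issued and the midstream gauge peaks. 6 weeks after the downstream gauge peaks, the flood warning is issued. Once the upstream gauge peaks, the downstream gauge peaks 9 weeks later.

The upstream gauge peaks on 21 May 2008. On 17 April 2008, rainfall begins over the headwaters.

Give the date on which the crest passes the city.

The upstream gauge peaks: May 21, 2008.
The downstream gauge peaks: May 21, 2008 + 9 weeks = Jul 23, 2008.
The flood warning is issued: Jul 23, 2008 + 6 weeks = Sep 3, 2008.
Rainfall begins over the headwaters: Apr 17, 2008.
The midstream gauge peaks: Apr 17, 2008 + 6 weeks = May 29, 2008.
Both prerequisites met — the flood warning is issued (Sep 3, 2008), the midstream gauge peaks (May 29, 2008); the later is Sep 3, 2008.
The crest passes the city: Sep 3, 2008 + 1 week = Sep 10, 2008.

10 September 2008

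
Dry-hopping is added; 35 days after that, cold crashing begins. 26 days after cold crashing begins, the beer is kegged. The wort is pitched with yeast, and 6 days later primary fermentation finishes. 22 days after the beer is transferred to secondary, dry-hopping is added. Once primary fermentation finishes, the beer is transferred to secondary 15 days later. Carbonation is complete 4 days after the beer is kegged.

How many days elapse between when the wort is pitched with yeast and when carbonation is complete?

Causal path: the wort is pitched with yeast → primary fermentation finishes → the beer is transferred to secondary → dry-hopping is added → cold crashing begins → the beer is kegged → carbonation is complete.
Total delay along the path: 6 + 15 + 22 + 35 + 26 + 4 = 108 days.

108 days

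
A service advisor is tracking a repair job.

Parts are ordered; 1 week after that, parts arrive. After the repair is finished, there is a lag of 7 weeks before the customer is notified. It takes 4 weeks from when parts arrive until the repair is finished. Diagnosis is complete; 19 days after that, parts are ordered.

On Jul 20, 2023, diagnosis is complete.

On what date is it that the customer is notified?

Oct 31, 2023

Diagnosis is complete: Jul 20, 2023.
Parts are ordered: Jul 20, 2023 + 19 days = Aug 8, 2023.
Parts arrive: Aug 8, 2023 + 1 week = Aug 15, 2023.
The repair is finished: Aug 15, 2023 + 4 weeks = Sep 12, 2023.
The customer is notified: Sep 12, 2023 + 7 weeks = Oct 31, 2023.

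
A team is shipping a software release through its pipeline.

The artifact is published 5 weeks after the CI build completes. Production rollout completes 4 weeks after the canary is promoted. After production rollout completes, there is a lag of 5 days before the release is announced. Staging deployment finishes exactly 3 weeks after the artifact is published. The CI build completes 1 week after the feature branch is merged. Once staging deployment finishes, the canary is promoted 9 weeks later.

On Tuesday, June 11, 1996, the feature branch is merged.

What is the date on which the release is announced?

Sunday, November 17, 1996

The feature branch is merged: Jun 11, 1996.
The CI build completes: Jun 11, 1996 + 1 week = Jun 18, 1996.
The artifact is published: Jun 18, 1996 + 5 weeks = Jul 23, 1996.
Staging deployment finishes: Jul 23, 1996 + 3 weeks = Aug 13, 1996.
The canary is promoted: Aug 13, 1996 + 9 weeks = Oct 15, 1996.
Production rollout completes: Oct 15, 1996 + 4 weeks = Nov 12, 1996.
The release is announced: Nov 12, 1996 + 5 days = Nov 17, 1996.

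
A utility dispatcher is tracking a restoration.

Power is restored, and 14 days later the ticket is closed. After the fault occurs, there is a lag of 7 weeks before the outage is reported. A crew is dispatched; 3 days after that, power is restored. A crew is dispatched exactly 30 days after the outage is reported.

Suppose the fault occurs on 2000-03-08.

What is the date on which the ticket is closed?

The fault occurs: Mar 8, 2000.
The outage is reported: Mar 8, 2000 + 7 weeks = Apr 26, 2000.
A crew is dispatched: Apr 26, 2000 + 30 days = May 26, 2000.
Power is restored: May 26, 2000 + 3 days = May 29, 2000.
The ticket is closed: May 29, 2000 + 14 days = Jun 12, 2000.

2000-06-12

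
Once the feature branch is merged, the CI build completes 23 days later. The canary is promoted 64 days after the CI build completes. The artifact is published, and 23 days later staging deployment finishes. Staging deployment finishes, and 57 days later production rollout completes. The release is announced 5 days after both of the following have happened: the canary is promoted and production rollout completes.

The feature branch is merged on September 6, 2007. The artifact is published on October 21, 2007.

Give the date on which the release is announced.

The feature branch is merged: Sep 6, 2007.
The CI build completes: Sep 6, 2007 + 23 days = Sep 29, 2007.
The canary is promoted: Sep 29, 2007 + 64 days = Dec 2, 2007.
The artifact is published: Oct 21, 2007.
Staging deployment finishes: Oct 21, 2007 + 23 days = Nov 13, 2007.
Production rollout completes: Nov 13, 2007 + 57 days = Jan 9, 2008.
Both prerequisites met — the canary is promoted (Dec 2, 2007), production rollout completes (Jan 9, 2008); the later is Jan 9, 2008.
The release is announced: Jan 9, 2008 + 5 days = Jan 14, 2008.

January 14, 2008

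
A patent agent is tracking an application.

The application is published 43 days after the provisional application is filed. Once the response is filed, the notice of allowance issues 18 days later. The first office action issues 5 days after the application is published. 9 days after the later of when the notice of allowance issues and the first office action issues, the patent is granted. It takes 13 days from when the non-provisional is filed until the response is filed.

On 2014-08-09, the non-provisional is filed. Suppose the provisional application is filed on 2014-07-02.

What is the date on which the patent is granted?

The non-provisional is filed: Aug 9, 2014.
The response is filed: Aug 9, 2014 + 13 days = Aug 22, 2014.
The notice of allowance issues: Aug 22, 2014 + 18 days = Sep 9, 2014.
The provisional application is filed: Jul 2, 2014.
The application is published: Jul 2, 2014 + 43 days = Aug 14, 2014.
The first office action issues: Aug 14, 2014 + 5 days = Aug 19, 2014.
Both prerequisites met — the notice of allowance issues (Sep 9, 2014), the first office action issues (Aug 19, 2014); the later is Sep 9, 2014.
The patent is granted: Sep 9, 2014 + 9 days = Sep 18, 2014.

2014-09-18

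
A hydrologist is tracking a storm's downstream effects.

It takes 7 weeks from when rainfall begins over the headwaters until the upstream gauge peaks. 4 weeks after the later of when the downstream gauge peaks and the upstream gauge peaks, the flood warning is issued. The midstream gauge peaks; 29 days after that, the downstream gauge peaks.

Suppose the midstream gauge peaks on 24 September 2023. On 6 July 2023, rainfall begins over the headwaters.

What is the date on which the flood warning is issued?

The midstream gauge peaks: Sep 24, 2023.
The downstream gauge peaks: Sep 24, 2023 + 29 days = Oct 23, 2023.
Rainfall begins over the headwaters: Jul 6, 2023.
The upstream gauge peaks: Jul 6, 2023 + 7 weeks = Aug 24, 2023.
Both prerequisites met — the downstream gauge peaks (Oct 23, 2023), the upstream gauge peaks (Aug 24, 2023); the later is Oct 23, 2023.
The flood warning is issued: Oct 23, 2023 + 4 weeks = Nov 20, 2023.

20 November 2023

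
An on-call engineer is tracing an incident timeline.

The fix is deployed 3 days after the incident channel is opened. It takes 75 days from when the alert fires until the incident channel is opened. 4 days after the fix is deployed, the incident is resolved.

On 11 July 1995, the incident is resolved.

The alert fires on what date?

The incident is resolved: Jul 11, 1995.
The fix is deployed: Jul 11, 1995 − 4 days = Jul 7, 1995.
The incident channel is opened: Jul 7, 1995 − 3 days = Jul 4, 1995.
The alert fires: Jul 4, 1995 − 75 days = Apr 20, 1995.

20 April 1995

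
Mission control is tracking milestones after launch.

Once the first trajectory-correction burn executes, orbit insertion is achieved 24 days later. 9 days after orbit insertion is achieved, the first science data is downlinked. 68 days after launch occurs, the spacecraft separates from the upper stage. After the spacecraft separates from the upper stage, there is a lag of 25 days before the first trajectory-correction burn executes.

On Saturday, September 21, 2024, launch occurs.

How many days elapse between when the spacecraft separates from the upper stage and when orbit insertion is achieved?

Causal path: the spacecraft separates from the upper stage → the first trajectory-correction burn executes → orbit insertion is achieved.
Total delay along the path: 25 + 24 = 49 days.

49 days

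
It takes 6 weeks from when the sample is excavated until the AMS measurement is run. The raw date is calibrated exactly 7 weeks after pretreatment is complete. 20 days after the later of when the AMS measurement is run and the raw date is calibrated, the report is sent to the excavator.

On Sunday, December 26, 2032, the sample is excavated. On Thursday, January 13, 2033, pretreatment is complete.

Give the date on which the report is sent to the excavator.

Wednesday, March 23, 2033

The sample is excavated: Dec 26, 2032.
The AMS measurement is run: Dec 26, 2032 + 6 weeks = Feb 6, 2033.
Pretreatment is complete: Jan 13, 2033.
The raw date is calibrated: Jan 13, 2033 + 7 weeks = Mar 3, 2033.
Both prerequisites met — the AMS measurement is run (Feb 6, 2033), the raw date is calibrated (Mar 3, 2033); the later is Mar 3, 2033.
The report is sent to the excavator: Mar 3, 2033 + 20 days = Mar 23, 2033.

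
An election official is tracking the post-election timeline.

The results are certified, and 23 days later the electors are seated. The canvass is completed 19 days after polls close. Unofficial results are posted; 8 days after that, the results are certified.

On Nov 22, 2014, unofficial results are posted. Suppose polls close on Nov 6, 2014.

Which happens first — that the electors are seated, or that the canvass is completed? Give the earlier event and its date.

Unofficial results are posted: Nov 22, 2014.
The results are certified: Nov 22, 2014 + 8 days = Nov 30, 2014.
The electors are seated: Nov 30, 2014 + 23 days = Dec 23, 2014.
Polls close: Nov 6, 2014.
The canvass is completed: Nov 6, 2014 + 19 days = Nov 25, 2014.
Comparing: the electors are seated on Dec 23, 2014 vs the canvass is completed on Nov 25, 2014. Earlier: the canvass is completed.

The canvass is completed — Nov 25, 2014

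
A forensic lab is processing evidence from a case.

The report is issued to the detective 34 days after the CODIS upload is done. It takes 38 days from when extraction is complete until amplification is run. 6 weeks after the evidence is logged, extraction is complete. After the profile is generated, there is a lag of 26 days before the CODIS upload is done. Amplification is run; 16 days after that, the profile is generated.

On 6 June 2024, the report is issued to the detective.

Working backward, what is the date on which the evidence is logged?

2 January 2024

The report is issued to the detective: Jun 6, 2024.
The CODIS upload is done: Jun 6, 2024 − 34 days = May 3, 2024.
The profile is generated: May 3, 2024 − 26 days = Apr 7, 2024.
Amplification is run: Apr 7, 2024 − 16 days = Mar 22, 2024.
Extraction is complete: Mar 22, 2024 − 38 days = Feb 13, 2024.
The evidence is logged: Feb 13, 2024 − 6 weeks = Jan 2, 2024.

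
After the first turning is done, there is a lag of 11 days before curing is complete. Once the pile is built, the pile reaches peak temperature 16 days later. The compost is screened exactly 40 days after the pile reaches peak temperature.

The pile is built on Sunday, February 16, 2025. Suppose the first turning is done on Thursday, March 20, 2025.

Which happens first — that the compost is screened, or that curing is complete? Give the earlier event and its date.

The pile is built: Feb 16, 2025.
The pile reaches peak temperature: Feb 16, 2025 + 16 days = Mar 4, 2025.
The compost is screened: Mar 4, 2025 + 40 days = Apr 13, 2025.
The first turning is done: Mar 20, 2025.
Curing is complete: Mar 20, 2025 + 11 days = Mar 31, 2025.
Comparing: the compost is screened on Apr 13, 2025 vs curing is complete on Mar 31, 2025. Earlier: curing is complete.

Curing is complete — Monday, March 31, 2025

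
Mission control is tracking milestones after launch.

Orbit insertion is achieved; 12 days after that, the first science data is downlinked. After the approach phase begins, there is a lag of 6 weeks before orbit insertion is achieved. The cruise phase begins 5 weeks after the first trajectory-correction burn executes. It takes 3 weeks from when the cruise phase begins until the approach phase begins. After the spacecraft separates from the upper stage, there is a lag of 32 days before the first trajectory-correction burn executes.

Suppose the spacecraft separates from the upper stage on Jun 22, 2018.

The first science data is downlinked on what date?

The spacecraft separates from the upper stage: Jun 22, 2018.
The first trajectory-correction burn executes: Jun 22, 2018 + 32 days = Jul 24, 2018.
The cruise phase begins: Jul 24, 2018 + 5 weeks = Aug 28, 2018.
The approach phase begins: Aug 28, 2018 + 3 weeks = Sep 18, 2018.
Orbit insertion is achieved: Sep 18, 2018 + 6 weeks = Oct 30, 2018.
The first science data is downlinked: Oct 30, 2018 + 12 days = Nov 11, 2018.

Nov 11, 2018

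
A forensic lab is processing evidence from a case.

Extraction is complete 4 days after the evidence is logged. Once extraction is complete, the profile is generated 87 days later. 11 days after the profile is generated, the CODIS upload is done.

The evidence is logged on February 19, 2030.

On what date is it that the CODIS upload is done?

June 1, 2030

The evidence is logged: Feb 19, 2030.
Extraction is complete: Feb 19, 2030 + 4 days = Feb 23, 2030.
The profile is generated: Feb 23, 2030 + 87 days = May 21, 2030.
The CODIS upload is done: May 21, 2030 + 11 days = Jun 1, 2030.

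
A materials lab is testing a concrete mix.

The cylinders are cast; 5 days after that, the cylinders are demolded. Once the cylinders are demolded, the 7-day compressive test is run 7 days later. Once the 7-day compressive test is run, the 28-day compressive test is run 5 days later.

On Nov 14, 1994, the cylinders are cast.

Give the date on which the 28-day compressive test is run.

Dec 1, 1994

The cylinders are cast: Nov 14, 1994.
The cylinders are demolded: Nov 14, 1994 + 5 days = Nov 19, 1994.
The 7-day compressive test is run: Nov 19, 1994 + 7 days = Nov 26, 1994.
The 28-day compressive test is run: Nov 26, 1994 + 5 days = Dec 1, 1994.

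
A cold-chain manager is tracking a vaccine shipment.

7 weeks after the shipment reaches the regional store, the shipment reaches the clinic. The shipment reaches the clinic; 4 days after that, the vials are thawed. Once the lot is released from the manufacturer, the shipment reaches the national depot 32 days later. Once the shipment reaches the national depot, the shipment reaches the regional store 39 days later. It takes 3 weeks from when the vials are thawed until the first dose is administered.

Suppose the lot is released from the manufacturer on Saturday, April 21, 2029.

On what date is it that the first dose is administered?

Thursday, September 13, 2029

The lot is released from the manufacturer: Apr 21, 2029.
The shipment reaches the national depot: Apr 21, 2029 + 32 days = May 23, 2029.
The shipment reaches the regional store: May 23, 2029 + 39 days = Jul 1, 2029.
The shipment reaches the clinic: Jul 1, 2029 + 7 weeks = Aug 19, 2029.
The vials are thawed: Aug 19, 2029 + 4 days = Aug 23, 2029.
The first dose is administered: Aug 23, 2029 + 3 weeks = Sep 13, 2029.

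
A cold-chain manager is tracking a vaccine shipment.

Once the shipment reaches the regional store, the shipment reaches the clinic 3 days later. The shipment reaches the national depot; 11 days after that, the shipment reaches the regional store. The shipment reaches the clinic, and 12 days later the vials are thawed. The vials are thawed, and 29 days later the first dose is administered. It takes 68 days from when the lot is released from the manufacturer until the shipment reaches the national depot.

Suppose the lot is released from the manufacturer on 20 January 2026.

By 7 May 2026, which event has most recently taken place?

The lot is released from the manufacturer: Jan 20, 2026.
The shipment reaches the national depot: Jan 20, 2026 + 68 days = Mar 29, 2026.
The shipment reaches the regional store: Mar 29, 2026 + 11 days = Apr 9, 2026.
The shipment reaches the clinic: Apr 9, 2026 + 3 days = Apr 12, 2026.
The vials are thawed: Apr 12, 2026 + 12 days = Apr 24, 2026.
The first dose is administered: Apr 24, 2026 + 29 days = May 23, 2026.
May 7, 2026 falls between when the vials are thawed (Apr 24, 2026) and when the first dose is administered (May 23, 2026).

The vials are thawed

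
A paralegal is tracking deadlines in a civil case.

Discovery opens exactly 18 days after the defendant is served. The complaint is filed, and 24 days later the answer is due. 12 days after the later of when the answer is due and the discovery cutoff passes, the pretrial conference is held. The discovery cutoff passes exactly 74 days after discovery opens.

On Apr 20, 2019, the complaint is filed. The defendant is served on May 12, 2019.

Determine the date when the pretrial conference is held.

Aug 24, 2019

The complaint is filed: Apr 20, 2019.
The answer is due: Apr 20, 2019 + 24 days = May 14, 2019.
The defendant is served: May 12, 2019.
Discovery opens: May 12, 2019 + 18 days = May 30, 2019.
The discovery cutoff passes: May 30, 2019 + 74 days = Aug 12, 2019.
Both prerequisites met — the answer is due (May 14, 2019), the discovery cutoff passes (Aug 12, 2019); the later is Aug 12, 2019.
The pretrial conference is held: Aug 12, 2019 + 12 days = Aug 24, 2019.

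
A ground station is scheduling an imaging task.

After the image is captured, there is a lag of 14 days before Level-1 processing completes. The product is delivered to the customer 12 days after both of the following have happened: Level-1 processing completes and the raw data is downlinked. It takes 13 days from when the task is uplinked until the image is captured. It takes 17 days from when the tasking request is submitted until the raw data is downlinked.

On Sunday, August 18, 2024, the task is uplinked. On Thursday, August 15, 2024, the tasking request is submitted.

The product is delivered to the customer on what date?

The task is uplinked: Aug 18, 2024.
The image is captured: Aug 18, 2024 + 13 days = Aug 31, 2024.
Level-1 processing completes: Aug 31, 2024 + 14 days = Sep 14, 2024.
The tasking request is submitted: Aug 15, 2024.
The raw data is downlinked: Aug 15, 2024 + 17 days = Sep 1, 2024.
Both prerequisites met — Level-1 processing completes (Sep 14, 2024), the raw data is downlinked (Sep 1, 2024); the later is Sep 14, 2024.
The product is delivered to the customer: Sep 14, 2024 + 12 days = Sep 26, 2024.

Thursday, September 26, 2024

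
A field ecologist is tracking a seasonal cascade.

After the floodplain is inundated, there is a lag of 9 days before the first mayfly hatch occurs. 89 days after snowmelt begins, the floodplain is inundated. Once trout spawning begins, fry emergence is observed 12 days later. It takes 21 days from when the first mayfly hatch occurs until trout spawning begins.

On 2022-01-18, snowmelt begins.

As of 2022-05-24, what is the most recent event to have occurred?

Trout spawning begins

Snowmelt begins: Jan 18, 2022.
The floodplain is inundated: Jan 18, 2022 + 89 days = Apr 17, 2022.
The first mayfly hatch occurs: Apr 17, 2022 + 9 days = Apr 26, 2022.
Trout spawning begins: Apr 26, 2022 + 21 days = May 17, 2022.
Fry emergence is observed: May 17, 2022 + 12 days = May 29, 2022.
May 24, 2022 falls between when trout spawning begins (May 17, 2022) and when fry emergence is observed (May 29, 2022).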